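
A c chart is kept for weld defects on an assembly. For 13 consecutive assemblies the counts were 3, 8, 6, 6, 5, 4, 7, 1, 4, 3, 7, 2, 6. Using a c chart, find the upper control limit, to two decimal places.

11.32

c̄ = (3 + 8 + 6 + 6 + 5 + 4 + 7 + 1 + 4 + 3 + 7 + 2 + 6) / 13 = 62 / 13 = 4.7692
UCL = c̄ + 3√c̄ = 4.7692 + 3 × √4.7692 = 4.7692 + 3 × 2.1839 = 11.3208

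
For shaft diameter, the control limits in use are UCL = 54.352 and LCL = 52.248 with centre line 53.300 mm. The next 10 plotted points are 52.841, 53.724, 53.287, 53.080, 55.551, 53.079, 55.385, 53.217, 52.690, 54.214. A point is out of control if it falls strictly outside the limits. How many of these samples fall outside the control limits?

Compare each point to [52.248, 54.352]: sample 5 = 55.551 > UCL; sample 7 = 55.385 > UCL.

2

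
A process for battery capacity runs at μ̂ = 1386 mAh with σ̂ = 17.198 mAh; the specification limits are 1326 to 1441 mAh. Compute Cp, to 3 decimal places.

1.114

Cp = (USL − LSL) / (6σ̂) = (1441 − 1326) / (6 × 17.198) = 115.0000 / 103.1880 = 1.1145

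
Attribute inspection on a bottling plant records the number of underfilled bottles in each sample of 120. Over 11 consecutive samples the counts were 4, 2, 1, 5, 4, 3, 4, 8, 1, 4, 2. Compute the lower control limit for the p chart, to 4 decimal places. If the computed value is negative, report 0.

0.0000

p̄ = Σdᵢ / (k·n) = 38 / (11 × 120) = 0.02879
LCL = p̄ − 3·√(p̄(1−p̄)/n) = 0.02879 − 3 × 0.01526 = -0.01700 → 0 (negative, so LCL = 0)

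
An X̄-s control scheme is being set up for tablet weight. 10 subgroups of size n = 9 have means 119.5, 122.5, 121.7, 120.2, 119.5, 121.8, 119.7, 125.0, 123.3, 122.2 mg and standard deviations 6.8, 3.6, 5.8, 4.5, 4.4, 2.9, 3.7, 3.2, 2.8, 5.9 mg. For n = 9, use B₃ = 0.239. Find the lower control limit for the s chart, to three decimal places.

1.042

s̄ = (6.8 + 3.6 + 5.8 + 4.5 + 4.4 + 2.9 + 3.7 + 3.2 + 2.8 + 5.9) / 10 = 4.3600
LCL_s = B₃·s̄ = 0.239 × 4.3600 = 1.0420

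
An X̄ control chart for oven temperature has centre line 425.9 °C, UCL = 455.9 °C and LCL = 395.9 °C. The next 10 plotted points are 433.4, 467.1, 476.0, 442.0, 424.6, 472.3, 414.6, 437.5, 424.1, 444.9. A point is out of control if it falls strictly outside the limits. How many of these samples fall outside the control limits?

3

Compare each point to [395.9, 455.9]: sample 2 = 467.1 > UCL; sample 3 = 476.0 > UCL; sample 6 = 472.3 > UCL.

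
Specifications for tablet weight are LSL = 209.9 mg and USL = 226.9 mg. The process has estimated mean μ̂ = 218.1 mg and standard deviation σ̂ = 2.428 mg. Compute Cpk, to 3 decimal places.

Cpu = (USL − μ̂) / (3σ̂) = (226.9 − 218.1) / (3 × 2.428) = 1.2081; Cpl = (μ̂ − LSL) / (3σ̂) = (218.1 − 209.9) / (3 × 2.428) = 1.1258; Cpk = min(Cpu, Cpl) = 1.1258

1.126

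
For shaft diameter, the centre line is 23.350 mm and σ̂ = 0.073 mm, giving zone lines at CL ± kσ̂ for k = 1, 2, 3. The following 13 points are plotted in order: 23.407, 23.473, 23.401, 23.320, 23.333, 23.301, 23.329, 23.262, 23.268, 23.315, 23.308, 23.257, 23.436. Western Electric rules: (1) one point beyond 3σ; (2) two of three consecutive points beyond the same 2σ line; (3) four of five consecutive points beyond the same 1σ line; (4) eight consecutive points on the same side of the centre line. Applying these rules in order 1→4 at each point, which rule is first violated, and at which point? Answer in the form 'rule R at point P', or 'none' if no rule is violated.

Zone of each point (C = within 1σ̂, B = 1σ̂–2σ̂, A = 2σ̂–3σ̂, * = beyond 3σ̂; sign = side of CL): 1:+C, 2:+B, 3:+C, 4:-C, 5:-C, 6:-C, 7:-C, 8:-B, 9:-B, 10:-C, 11:-C, 12:-B, 13:+B
Rule 4 (eight consecutive points on the same side of the centre line) is satisfied at point 11.

rule 4 at point 11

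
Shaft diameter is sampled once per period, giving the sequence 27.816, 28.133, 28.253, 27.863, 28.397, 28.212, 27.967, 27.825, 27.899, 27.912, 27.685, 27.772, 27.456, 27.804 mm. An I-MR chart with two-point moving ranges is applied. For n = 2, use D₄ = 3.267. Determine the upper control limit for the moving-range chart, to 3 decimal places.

0.753

Moving ranges: 0.317, 0.120, 0.390, 0.534, 0.185, 0.245, 0.142, 0.074, 0.013, 0.227, 0.087, 0.316, 0.348; M̄R̄ = 2.9980 / 13 = 0.2306
UCL_MR = D₄·M̄R̄ = 3.267 × 0.2306 = 0.7534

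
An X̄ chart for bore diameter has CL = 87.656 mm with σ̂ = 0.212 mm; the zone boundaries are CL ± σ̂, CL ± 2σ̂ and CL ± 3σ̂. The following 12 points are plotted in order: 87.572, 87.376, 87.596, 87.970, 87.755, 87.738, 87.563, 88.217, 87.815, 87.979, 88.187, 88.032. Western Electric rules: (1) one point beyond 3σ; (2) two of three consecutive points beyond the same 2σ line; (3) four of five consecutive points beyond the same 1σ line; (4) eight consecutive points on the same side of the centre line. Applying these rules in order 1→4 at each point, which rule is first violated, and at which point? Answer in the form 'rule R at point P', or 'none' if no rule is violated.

rule 3 at point 12

Zone of each point (C = within 1σ̂, B = 1σ̂–2σ̂, A = 2σ̂–3σ̂, * = beyond 3σ̂; sign = side of CL): 1:-C, 2:-B, 3:-C, 4:+B, 5:+C, 6:+C, 7:-C, 8:+A, 9:+C, 10:+B, 11:+A, 12:+B
Rule 3 (four of five consecutive points beyond the same 1σ limit) is satisfied at point 12.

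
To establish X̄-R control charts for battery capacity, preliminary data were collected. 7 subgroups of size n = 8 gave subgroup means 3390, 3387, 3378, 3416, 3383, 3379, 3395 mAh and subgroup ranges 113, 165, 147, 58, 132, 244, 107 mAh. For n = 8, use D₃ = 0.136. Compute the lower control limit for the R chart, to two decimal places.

18.77

R̄ = (113 + 165 + 147 + 58 + 132 + 244 + 107) / 7 = 966.0000 / 7 = 138.0000
LCL_R = D₃·R̄ = 0.136 × 138.0000 = 18.7680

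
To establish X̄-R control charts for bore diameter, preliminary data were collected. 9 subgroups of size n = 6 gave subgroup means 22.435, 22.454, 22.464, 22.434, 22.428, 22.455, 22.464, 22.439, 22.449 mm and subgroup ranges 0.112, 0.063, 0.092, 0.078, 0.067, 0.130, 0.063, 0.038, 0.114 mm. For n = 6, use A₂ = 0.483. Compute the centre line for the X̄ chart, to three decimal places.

22.447

X̄̄ = (22.435 + 22.454 + 22.464 + 22.434 + 22.428 + 22.455 + 22.464 + 22.439 + 22.449) / 9 = 202.0220 / 9 = 22.4469
CL = X̄̄ = 22.4469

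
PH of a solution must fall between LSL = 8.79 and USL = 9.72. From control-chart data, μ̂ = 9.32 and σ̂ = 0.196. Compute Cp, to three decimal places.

0.791

Cp = (USL − LSL) / (6σ̂) = (9.72 − 8.79) / (6 × 0.196) = 0.9300 / 1.1760 = 0.7908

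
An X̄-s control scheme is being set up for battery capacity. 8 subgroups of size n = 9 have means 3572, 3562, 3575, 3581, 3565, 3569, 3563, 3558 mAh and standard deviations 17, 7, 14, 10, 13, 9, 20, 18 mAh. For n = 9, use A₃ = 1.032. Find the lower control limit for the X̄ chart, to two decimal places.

3554.19

X̄̄ = (3572 + 3562 + 3575 + 3581 + 3565 + 3569 + 3563 + 3558) / 8 = 3568.1250
s̄ = (17 + 7 + 14 + 10 + 13 + 9 + 20 + 18) / 8 = 13.5000
LCL = X̄̄ − A₃·s̄ = 3568.1250 − 1.032 × 13.5000 = 3554.1930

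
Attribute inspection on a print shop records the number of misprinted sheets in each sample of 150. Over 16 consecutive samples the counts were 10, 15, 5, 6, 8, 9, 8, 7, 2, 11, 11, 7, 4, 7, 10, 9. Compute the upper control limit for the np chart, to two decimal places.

16.35

p̄ = Σdᵢ / (k·n) = 129 / (16 × 150) = 0.05375
UCL = np̄ + 3·√(np̄(1−p̄)) = 8.0625 + 3 × √(8.0625×0.94625) = 8.0625 + 3 × 2.7621 = 16.3488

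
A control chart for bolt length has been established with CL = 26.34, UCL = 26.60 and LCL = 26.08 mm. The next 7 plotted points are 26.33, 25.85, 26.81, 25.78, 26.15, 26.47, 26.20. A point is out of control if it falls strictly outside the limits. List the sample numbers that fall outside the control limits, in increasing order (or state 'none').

2, 3, 4

Compare each point to [26.08, 26.60]: sample 2 = 25.85 < LCL; sample 3 = 26.81 > UCL; sample 4 = 25.78 < LCL.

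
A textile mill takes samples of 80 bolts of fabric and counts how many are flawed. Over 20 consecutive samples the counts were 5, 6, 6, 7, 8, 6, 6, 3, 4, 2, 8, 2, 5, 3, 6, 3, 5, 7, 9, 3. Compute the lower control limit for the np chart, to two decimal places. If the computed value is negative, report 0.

0.00

p̄ = Σdᵢ / (k·n) = 104 / (20 × 80) = 0.06500
LCL = np̄ − 3·√(np̄(1−p̄)) = 5.2000 − 3 × 2.2050 = -1.4150 → 0 (negative, so LCL = 0)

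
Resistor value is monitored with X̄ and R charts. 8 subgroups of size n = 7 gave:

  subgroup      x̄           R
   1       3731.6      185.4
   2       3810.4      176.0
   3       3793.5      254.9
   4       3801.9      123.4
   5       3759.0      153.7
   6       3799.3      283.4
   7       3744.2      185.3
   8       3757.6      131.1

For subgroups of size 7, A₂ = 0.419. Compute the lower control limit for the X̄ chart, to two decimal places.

X̄̄ = (3731.6 + 3810.4 + 3793.5 + 3801.9 + 3759.0 + 3799.3 + 3744.2 + 3757.6) / 8 = 30197.5000 / 8 = 3774.6875
R̄ = (185.4 + 176.0 + 254.9 + 123.4 + 153.7 + 283.4 + 185.3 + 131.1) / 8 = 1493.2000 / 8 = 186.6500
LCL = X̄̄ − A₂·R̄ = 3774.6875 − 0.419 × 186.6500 = 3696.4812

3696.48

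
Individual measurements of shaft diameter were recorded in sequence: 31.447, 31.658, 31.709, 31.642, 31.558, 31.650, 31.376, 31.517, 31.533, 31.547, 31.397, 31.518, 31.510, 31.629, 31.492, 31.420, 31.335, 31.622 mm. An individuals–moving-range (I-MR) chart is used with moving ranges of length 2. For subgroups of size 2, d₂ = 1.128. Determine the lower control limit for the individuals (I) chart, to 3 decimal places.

31.229

X̄ = (31.447 + 31.658 + 31.709 + 31.642 + 31.558 + 31.650 + 31.376 + 31.517 + 31.533 + 31.547 + 31.397 + 31.518 + 31.510 + 31.629 + 31.492 + 31.420 + 31.335 + 31.622) / 18 = 31.5311
Moving ranges: 0.211, 0.051, 0.067, 0.084, 0.092, 0.274, 0.141, 0.016, 0.014, 0.150, 0.121, 0.008, 0.119, 0.137, 0.072, 0.085, 0.287; M̄R̄ = 1.9290 / 17 = 0.1135
LCL = X̄ − 3·M̄R̄/d₂ = 31.5311 − 3 × 0.1135 / 1.128 = 31.2293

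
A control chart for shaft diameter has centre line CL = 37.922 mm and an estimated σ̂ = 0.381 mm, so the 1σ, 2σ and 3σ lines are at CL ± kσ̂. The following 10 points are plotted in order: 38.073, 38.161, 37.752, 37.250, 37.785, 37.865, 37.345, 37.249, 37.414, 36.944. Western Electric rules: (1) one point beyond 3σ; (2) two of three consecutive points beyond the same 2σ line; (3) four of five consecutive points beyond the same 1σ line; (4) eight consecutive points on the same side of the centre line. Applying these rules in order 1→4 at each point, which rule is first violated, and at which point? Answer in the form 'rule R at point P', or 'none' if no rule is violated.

rule 3 at point 10

Zone of each point (C = within 1σ̂, B = 1σ̂–2σ̂, A = 2σ̂–3σ̂, * = beyond 3σ̂; sign = side of CL): 1:+C, 2:+C, 3:-C, 4:-B, 5:-C, 6:-C, 7:-B, 8:-B, 9:-B, 10:-A
Rule 3 (four of five consecutive points beyond the same 1σ limit) is satisfied at point 10.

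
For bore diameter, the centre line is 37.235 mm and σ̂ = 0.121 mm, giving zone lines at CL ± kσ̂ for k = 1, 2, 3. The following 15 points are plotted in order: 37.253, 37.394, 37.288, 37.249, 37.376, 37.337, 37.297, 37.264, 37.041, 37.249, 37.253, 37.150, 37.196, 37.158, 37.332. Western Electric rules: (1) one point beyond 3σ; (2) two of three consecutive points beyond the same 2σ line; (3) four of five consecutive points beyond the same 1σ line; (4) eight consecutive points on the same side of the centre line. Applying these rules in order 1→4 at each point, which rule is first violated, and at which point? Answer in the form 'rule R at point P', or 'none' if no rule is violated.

rule 4 at point 8

Zone of each point (C = within 1σ̂, B = 1σ̂–2σ̂, A = 2σ̂–3σ̂, * = beyond 3σ̂; sign = side of CL): 1:+C, 2:+B, 3:+C, 4:+C, 5:+B, 6:+C, 7:+C, 8:+C, 9:-B, 10:+C, 11:+C, 12:-C, 13:-C, 14:-C, 15:+C
Rule 4 (eight consecutive points on the same side of the centre line) is satisfied at point 8.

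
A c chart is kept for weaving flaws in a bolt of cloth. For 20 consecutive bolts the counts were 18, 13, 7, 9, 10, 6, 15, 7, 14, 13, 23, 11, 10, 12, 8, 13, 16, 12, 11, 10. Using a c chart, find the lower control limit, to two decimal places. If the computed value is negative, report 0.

1.55

c̄ = (18 + 13 + 7 + 9 + 10 + 6 + 15 + 7 + 14 + 13 + 23 + 11 + 10 + 12 + 8 + 13 + 16 + 12 + 11 + 10) / 20 = 238 / 20 = 11.9000
LCL = c̄ − 3√c̄ = 11.9000 − 3 × 3.4496 = 1.5511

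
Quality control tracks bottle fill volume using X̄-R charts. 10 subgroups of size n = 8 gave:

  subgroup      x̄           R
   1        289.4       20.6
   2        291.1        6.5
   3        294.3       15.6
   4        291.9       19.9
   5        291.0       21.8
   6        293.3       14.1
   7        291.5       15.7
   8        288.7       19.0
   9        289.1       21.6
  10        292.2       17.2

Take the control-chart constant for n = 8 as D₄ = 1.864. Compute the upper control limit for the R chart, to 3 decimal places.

R̄ = (20.6 + 6.5 + 15.6 + 19.9 + 21.8 + 14.1 + 15.7 + 19.0 + 21.6 + 17.2) / 10 = 172.0000 / 10 = 17.2000
UCL_R = D₄·R̄ = 1.864 × 17.2000 = 32.0608

32.061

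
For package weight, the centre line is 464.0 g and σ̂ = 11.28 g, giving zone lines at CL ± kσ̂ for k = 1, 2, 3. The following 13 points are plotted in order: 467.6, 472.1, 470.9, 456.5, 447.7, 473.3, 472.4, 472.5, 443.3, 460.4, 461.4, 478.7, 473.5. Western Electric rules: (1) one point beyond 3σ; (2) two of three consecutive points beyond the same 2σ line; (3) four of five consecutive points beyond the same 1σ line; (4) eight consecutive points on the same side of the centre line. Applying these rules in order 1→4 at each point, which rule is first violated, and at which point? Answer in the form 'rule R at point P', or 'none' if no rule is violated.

none

Zone of each point (C = within 1σ̂, B = 1σ̂–2σ̂, A = 2σ̂–3σ̂, * = beyond 3σ̂; sign = side of CL): 1:+C, 2:+C, 3:+C, 4:-C, 5:-B, 6:+C, 7:+C, 8:+C, 9:-B, 10:-C, 11:-C, 12:+B, 13:+C
No rule fires across all 13 points.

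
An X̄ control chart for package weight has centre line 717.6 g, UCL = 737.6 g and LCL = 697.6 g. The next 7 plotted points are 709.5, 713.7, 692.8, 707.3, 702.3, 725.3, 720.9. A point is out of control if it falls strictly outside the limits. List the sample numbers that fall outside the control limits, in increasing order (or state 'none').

3

Compare each point to [697.6, 737.6]: sample 3 = 692.8 < LCL.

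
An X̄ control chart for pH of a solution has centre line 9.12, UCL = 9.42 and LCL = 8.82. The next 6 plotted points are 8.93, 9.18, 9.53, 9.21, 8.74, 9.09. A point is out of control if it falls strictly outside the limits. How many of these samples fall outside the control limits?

2

Compare each point to [8.82, 9.42]: sample 3 = 9.53 > UCL; sample 5 = 8.74 < LCL.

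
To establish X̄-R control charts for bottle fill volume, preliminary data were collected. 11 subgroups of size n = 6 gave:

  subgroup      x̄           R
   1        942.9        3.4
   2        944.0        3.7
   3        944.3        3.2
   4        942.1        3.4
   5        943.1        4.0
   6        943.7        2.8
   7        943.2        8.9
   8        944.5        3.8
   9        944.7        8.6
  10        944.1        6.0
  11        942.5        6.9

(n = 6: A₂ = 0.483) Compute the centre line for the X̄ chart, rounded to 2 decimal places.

943.55

X̄̄ = (942.9 + 944.0 + 944.3 + 942.1 + 943.1 + 943.7 + 943.2 + 944.5 + 944.7 + 944.1 + 942.5) / 11 = 10379.1000 / 11 = 943.5545
CL = X̄̄ = 943.5545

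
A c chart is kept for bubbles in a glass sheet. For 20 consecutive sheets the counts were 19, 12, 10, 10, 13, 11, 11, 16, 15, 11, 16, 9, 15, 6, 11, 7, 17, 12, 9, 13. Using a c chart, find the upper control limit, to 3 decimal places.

c̄ = (19 + 12 + 10 + 10 + 13 + 11 + 11 + 16 + 15 + 11 + 16 + 9 + 15 + 6 + 11 + 7 + 17 + 12 + 9 + 13) / 20 = 243 / 20 = 12.1500
UCL = c̄ + 3√c̄ = 12.1500 + 3 × √12.1500 = 12.1500 + 3 × 3.4857 = 22.6071

22.607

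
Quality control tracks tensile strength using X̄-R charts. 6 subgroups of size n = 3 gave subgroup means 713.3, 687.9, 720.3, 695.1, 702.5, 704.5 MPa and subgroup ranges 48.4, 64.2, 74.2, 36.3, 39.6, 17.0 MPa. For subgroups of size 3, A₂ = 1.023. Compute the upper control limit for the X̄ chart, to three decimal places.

X̄̄ = (713.3 + 687.9 + 720.3 + 695.1 + 702.5 + 704.5) / 6 = 4223.6000 / 6 = 703.9333
R̄ = (48.4 + 64.2 + 74.2 + 36.3 + 39.6 + 17.0) / 6 = 279.7000 / 6 = 46.6167
UCL = X̄̄ + A₂·R̄ = 703.9333 + 1.023 × 46.6167 = 751.6222

751.622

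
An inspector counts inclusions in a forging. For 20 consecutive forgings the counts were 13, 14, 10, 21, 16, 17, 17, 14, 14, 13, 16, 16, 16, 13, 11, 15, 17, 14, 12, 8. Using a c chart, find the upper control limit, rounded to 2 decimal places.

c̄ = (13 + 14 + 10 + 21 + 16 + 17 + 17 + 14 + 14 + 13 + 16 + 16 + 16 + 13 + 11 + 15 + 17 + 14 + 12 + 8) / 20 = 287 / 20 = 14.3500
UCL = c̄ + 3√c̄ = 14.3500 + 3 × √14.3500 = 14.3500 + 3 × 3.7881 = 25.7144

25.71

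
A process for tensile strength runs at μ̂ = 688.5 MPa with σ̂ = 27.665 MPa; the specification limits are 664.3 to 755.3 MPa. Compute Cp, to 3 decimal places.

0.548

Cp = (USL − LSL) / (6σ̂) = (755.3 − 664.3) / (6 × 27.665) = 91.0000 / 165.9900 = 0.5482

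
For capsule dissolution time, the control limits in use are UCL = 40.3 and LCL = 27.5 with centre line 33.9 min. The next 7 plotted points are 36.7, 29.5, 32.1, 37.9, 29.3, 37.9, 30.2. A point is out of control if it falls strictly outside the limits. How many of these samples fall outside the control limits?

All 7 points lie within [27.5, 40.3].

0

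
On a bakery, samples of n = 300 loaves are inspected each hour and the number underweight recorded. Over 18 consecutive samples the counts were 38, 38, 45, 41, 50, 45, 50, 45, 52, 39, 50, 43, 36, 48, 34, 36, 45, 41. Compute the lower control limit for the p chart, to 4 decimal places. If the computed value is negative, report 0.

0.0829

p̄ = Σdᵢ / (k·n) = 776 / (18 × 300) = 0.14370
LCL = p̄ − 3·√(p̄(1−p̄)/n) = 0.14370 − 3 × 0.02025 = 0.08295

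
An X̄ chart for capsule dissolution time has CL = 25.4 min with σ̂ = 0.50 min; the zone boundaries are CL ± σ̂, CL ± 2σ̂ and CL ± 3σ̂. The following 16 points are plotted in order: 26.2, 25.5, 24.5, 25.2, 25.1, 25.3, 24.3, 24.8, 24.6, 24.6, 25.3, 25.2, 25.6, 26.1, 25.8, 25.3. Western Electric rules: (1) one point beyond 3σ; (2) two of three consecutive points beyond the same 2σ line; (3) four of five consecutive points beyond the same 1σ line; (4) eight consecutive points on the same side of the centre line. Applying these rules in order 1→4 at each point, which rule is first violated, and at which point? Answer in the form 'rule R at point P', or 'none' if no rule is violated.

Zone of each point (C = within 1σ̂, B = 1σ̂–2σ̂, A = 2σ̂–3σ̂, * = beyond 3σ̂; sign = side of CL): 1:+B, 2:+C, 3:-B, 4:-C, 5:-C, 6:-C, 7:-A, 8:-B, 9:-B, 10:-B, 11:-C, 12:-C, 13:+C, 14:+B, 15:+C, 16:-C
Rule 3 (four of five consecutive points beyond the same 1σ limit) is satisfied at point 10.

rule 3 at point 10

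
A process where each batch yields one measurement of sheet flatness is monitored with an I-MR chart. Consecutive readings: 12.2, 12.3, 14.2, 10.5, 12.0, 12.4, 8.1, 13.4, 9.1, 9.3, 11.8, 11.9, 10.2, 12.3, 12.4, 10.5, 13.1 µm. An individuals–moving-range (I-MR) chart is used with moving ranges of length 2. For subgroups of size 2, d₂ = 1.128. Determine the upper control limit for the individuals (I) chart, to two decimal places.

16.95

X̄ = (12.2 + 12.3 + 14.2 + 10.5 + 12.0 + 12.4 + 8.1 + 13.4 + 9.1 + 9.3 + 11.8 + 11.9 + 10.2 + 12.3 + 12.4 + 10.5 + 13.1) / 17 = 11.5118
Moving ranges: 0.1, 1.9, 3.7, 1.5, 0.4, 4.3, 5.3, 4.3, 0.2, 2.5, 0.1, 1.7, 2.1, 0.1, 1.9, 2.6; M̄R̄ = 32.7000 / 16 = 2.0438
UCL = X̄ + 3·M̄R̄/d₂ = 11.5118 + 3 × 2.0438 / 1.128 = 16.9473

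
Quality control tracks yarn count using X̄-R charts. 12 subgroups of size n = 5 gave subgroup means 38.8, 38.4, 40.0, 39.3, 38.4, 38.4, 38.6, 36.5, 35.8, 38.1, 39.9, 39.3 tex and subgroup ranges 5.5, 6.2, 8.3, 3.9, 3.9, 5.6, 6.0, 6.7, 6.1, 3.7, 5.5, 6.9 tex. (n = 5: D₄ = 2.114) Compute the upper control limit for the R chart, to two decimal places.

R̄ = (5.5 + 6.2 + 8.3 + 3.9 + 3.9 + 5.6 + 6.0 + 6.7 + 6.1 + 3.7 + 5.5 + 6.9) / 12 = 68.3000 / 12 = 5.6917
UCL_R = D₄·R̄ = 2.114 × 5.6917 = 12.0322

12.03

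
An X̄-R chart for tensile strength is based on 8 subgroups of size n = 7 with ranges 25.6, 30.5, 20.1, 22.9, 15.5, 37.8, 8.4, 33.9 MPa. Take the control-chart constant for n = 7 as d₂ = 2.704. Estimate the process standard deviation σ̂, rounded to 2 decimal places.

R̄ = (25.6 + 30.5 + 20.1 + 22.9 + 15.5 + 37.8 + 8.4 + 33.9) / 8 = 24.3375
σ̂ = R̄ / d₂ = 24.3375 / 2.704 = 9.0006

9.00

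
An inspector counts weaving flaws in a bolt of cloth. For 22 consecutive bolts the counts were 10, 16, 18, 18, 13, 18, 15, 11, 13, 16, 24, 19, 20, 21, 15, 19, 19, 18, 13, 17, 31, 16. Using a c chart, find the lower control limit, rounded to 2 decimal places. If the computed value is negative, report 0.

c̄ = (10 + 16 + 18 + 18 + 13 + 18 + 15 + 11 + 13 + 16 + 24 + 19 + 20 + 21 + 15 + 19 + 19 + 18 + 13 + 17 + 31 + 16) / 22 = 380 / 22 = 17.2727
LCL = c̄ − 3√c̄ = 17.2727 − 3 × 4.1560 = 4.8046

4.80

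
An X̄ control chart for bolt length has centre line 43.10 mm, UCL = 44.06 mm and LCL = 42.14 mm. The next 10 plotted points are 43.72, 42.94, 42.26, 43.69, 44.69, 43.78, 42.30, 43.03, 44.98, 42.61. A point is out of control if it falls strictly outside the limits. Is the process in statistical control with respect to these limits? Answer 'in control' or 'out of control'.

out of control

Compare each point to [42.14, 44.06]: sample 5 = 44.69 > UCL; sample 9 = 44.98 > UCL.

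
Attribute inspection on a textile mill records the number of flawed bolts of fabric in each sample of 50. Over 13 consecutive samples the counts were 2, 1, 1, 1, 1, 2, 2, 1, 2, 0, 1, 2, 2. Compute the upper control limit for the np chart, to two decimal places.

4.87

p̄ = Σdᵢ / (k·n) = 18 / (13 × 50) = 0.02769
UCL = np̄ + 3·√(np̄(1−p̄)) = 1.3846 + 3 × √(1.3846×0.97231) = 1.3846 + 3 × 1.1603 = 4.8655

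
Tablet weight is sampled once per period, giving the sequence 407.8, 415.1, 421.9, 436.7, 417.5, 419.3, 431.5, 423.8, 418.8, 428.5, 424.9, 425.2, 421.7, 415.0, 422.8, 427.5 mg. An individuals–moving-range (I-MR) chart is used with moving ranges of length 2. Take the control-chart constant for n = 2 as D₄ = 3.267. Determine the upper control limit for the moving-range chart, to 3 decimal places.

Moving ranges: 7.3, 6.8, 14.8, 19.2, 1.8, 12.2, 7.7, 5.0, 9.7, 3.6, 0.3, 3.5, 6.7, 7.8, 4.7; M̄R̄ = 111.1000 / 15 = 7.4067
UCL_MR = D₄·M̄R̄ = 3.267 × 7.4067 = 24.1976

24.198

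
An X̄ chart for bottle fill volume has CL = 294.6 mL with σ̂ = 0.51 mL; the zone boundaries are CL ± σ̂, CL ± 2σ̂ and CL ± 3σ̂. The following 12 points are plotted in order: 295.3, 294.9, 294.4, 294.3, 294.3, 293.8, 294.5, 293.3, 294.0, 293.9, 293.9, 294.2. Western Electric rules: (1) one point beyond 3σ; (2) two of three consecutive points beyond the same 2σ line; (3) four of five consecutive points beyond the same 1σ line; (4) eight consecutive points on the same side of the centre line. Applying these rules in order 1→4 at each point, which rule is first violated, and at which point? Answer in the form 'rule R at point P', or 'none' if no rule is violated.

Zone of each point (C = within 1σ̂, B = 1σ̂–2σ̂, A = 2σ̂–3σ̂, * = beyond 3σ̂; sign = side of CL): 1:+B, 2:+C, 3:-C, 4:-C, 5:-C, 6:-B, 7:-C, 8:-A, 9:-B, 10:-B, 11:-B, 12:-C
Rule 3 (four of five consecutive points beyond the same 1σ limit) is satisfied at point 10.

rule 3 at point 10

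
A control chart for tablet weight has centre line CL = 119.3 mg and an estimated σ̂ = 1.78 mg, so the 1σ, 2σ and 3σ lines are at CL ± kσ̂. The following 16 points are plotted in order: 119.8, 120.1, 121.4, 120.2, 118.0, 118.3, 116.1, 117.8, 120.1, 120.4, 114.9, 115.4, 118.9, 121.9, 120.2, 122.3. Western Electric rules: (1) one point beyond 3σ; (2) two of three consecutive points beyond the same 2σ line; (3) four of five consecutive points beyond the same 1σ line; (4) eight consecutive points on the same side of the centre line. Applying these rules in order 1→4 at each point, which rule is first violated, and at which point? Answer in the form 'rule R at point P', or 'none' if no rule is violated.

rule 2 at point 12

Zone of each point (C = within 1σ̂, B = 1σ̂–2σ̂, A = 2σ̂–3σ̂, * = beyond 3σ̂; sign = side of CL): 1:+C, 2:+C, 3:+B, 4:+C, 5:-C, 6:-C, 7:-B, 8:-C, 9:+C, 10:+C, 11:-A, 12:-A, 13:-C, 14:+B, 15:+C, 16:+B
Rule 2 (two of three consecutive points beyond the same 2σ limit) is satisfied at point 12.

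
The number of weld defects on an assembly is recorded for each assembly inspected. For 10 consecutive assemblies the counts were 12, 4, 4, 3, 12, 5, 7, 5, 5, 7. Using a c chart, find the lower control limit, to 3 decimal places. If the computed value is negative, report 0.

0.000

c̄ = (12 + 4 + 4 + 3 + 12 + 5 + 7 + 5 + 5 + 7) / 10 = 64 / 10 = 6.4000
LCL = c̄ − 3√c̄ = 6.4000 − 3 × 2.5298 = -1.1895 → 0 (cannot be negative)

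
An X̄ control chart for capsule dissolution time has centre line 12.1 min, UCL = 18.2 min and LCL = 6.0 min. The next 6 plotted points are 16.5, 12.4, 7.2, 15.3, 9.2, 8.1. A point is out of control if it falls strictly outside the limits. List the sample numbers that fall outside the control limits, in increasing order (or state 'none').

none

All 6 points lie within [6.0, 18.2].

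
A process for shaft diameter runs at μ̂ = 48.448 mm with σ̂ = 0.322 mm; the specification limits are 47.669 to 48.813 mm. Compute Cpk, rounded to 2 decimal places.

Cpu = (USL − μ̂) / (3σ̂) = (48.813 − 48.448) / (3 × 0.322) = 0.3778; Cpl = (μ̂ − LSL) / (3σ̂) = (48.448 − 47.669) / (3 × 0.322) = 0.8064; Cpk = min(Cpu, Cpl) = 0.3778

0.38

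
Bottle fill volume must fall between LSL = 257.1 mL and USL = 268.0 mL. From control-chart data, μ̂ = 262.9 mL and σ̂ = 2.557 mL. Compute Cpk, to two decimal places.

0.66

Cpu = (USL − μ̂) / (3σ̂) = (268.0 − 262.9) / (3 × 2.557) = 0.6648; Cpl = (μ̂ − LSL) / (3σ̂) = (262.9 − 257.1) / (3 × 2.557) = 0.7561; Cpk = min(Cpu, Cpl) = 0.6648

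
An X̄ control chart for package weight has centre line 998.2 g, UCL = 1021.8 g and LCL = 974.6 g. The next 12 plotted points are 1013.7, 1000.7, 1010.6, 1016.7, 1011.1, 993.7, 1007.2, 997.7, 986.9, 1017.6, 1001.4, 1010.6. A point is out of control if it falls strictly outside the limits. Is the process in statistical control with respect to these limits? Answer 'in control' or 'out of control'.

in control

All 12 points lie within [974.6, 1021.8].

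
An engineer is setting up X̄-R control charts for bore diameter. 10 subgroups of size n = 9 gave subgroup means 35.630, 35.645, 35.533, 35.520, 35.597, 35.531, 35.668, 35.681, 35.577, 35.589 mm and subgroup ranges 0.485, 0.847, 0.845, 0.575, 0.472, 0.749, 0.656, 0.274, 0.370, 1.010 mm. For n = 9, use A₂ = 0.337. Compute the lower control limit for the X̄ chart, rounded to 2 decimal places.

35.39

X̄̄ = (35.630 + 35.645 + 35.533 + 35.520 + 35.597 + 35.531 + 35.668 + 35.681 + 35.577 + 35.589) / 10 = 355.9710 / 10 = 35.5971
R̄ = (0.485 + 0.847 + 0.845 + 0.575 + 0.472 + 0.749 + 0.656 + 0.274 + 0.370 + 1.010) / 10 = 6.2830 / 10 = 0.6283
LCL = X̄̄ − A₂·R̄ = 35.5971 − 0.337 × 0.6283 = 35.3854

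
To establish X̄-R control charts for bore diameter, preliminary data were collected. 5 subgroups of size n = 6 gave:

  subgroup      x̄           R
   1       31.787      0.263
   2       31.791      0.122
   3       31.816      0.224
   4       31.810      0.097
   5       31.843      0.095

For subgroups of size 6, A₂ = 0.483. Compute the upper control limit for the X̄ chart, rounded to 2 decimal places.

31.89

X̄̄ = (31.787 + 31.791 + 31.816 + 31.810 + 31.843) / 5 = 159.0470 / 5 = 31.8094
R̄ = (0.263 + 0.122 + 0.224 + 0.097 + 0.095) / 5 = 0.8010 / 5 = 0.1602
UCL = X̄̄ + A₂·R̄ = 31.8094 + 0.483 × 0.1602 = 31.8868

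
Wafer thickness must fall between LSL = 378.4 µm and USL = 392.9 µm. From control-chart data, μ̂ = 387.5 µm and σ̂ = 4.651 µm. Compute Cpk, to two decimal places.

0.39

Cpu = (USL − μ̂) / (3σ̂) = (392.9 − 387.5) / (3 × 4.651) = 0.3870; Cpl = (μ̂ − LSL) / (3σ̂) = (387.5 − 378.4) / (3 × 4.651) = 0.6522; Cpk = min(Cpu, Cpl) = 0.3870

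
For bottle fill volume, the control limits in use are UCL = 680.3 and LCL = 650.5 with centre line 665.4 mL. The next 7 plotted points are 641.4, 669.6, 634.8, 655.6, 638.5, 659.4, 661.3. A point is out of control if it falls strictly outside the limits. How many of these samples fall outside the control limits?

Compare each point to [650.5, 680.3]: sample 1 = 641.4 < LCL; sample 3 = 634.8 < LCL; sample 5 = 638.5 < LCL.

3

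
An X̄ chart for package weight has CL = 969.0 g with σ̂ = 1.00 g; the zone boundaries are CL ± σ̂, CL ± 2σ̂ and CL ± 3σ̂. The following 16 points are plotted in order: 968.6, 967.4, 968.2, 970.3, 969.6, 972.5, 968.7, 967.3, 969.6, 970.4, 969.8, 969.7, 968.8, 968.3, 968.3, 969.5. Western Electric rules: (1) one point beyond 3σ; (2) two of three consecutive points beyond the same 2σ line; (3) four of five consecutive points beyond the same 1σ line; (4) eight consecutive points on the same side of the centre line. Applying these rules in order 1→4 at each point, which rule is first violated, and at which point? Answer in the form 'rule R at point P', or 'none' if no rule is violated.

rule 1 at point 6

Zone of each point (C = within 1σ̂, B = 1σ̂–2σ̂, A = 2σ̂–3σ̂, * = beyond 3σ̂; sign = side of CL): 1:-C, 2:-B, 3:-C, 4:+B, 5:+C, 6:+*, 7:-C, 8:-B, 9:+C, 10:+B, 11:+C, 12:+C, 13:-C, 14:-C, 15:-C, 16:+C
Rule 1 (one point beyond the 3σ limits) is satisfied at point 6.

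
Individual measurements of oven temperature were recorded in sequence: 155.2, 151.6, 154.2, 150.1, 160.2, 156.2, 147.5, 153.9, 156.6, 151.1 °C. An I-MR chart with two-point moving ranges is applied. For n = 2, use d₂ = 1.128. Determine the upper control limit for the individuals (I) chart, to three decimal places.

X̄ = (155.2 + 151.6 + 154.2 + 150.1 + 160.2 + 156.2 + 147.5 + 153.9 + 156.6 + 151.1) / 10 = 153.6600
Moving ranges: 3.6, 2.6, 4.1, 10.1, 4.0, 8.7, 6.4, 2.7, 5.5; M̄R̄ = 47.7000 / 9 = 5.3000
UCL = X̄ + 3·M̄R̄/d₂ = 153.6600 + 3 × 5.3000 / 1.128 = 167.7557

167.756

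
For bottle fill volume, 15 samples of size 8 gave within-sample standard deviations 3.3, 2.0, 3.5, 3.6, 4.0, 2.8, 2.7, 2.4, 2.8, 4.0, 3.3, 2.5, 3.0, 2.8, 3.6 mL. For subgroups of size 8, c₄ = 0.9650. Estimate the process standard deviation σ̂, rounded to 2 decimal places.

3.20

s̄ = (3.3 + 2.0 + 3.5 + 3.6 + 4.0 + 2.8 + 2.7 + 2.4 + 2.8 + 4.0 + 3.3 + 2.5 + 3.0 + 2.8 + 3.6) / 15 = 3.0867
σ̂ = s̄ / c₄ = 3.0867 / 0.9650 = 3.1986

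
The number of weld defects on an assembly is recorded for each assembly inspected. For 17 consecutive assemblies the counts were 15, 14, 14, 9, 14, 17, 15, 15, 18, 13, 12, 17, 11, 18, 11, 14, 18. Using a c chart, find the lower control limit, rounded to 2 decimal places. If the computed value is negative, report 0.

c̄ = (15 + 14 + 14 + 9 + 14 + 17 + 15 + 15 + 18 + 13 + 12 + 17 + 11 + 18 + 11 + 14 + 18) / 17 = 245 / 17 = 14.4118
LCL = c̄ − 3√c̄ = 14.4118 − 3 × 3.7963 = 3.0229

3.02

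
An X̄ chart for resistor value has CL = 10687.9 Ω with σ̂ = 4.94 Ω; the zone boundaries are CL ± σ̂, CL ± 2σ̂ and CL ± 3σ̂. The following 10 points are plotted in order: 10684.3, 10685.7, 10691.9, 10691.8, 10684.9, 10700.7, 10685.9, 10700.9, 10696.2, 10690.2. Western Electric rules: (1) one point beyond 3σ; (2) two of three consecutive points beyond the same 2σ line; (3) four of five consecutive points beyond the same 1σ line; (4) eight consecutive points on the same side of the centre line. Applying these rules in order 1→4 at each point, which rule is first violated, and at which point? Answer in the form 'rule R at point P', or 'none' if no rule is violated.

Zone of each point (C = within 1σ̂, B = 1σ̂–2σ̂, A = 2σ̂–3σ̂, * = beyond 3σ̂; sign = side of CL): 1:-C, 2:-C, 3:+C, 4:+C, 5:-C, 6:+A, 7:-C, 8:+A, 9:+B, 10:+C
Rule 2 (two of three consecutive points beyond the same 2σ limit) is satisfied at point 8.

rule 2 at point 8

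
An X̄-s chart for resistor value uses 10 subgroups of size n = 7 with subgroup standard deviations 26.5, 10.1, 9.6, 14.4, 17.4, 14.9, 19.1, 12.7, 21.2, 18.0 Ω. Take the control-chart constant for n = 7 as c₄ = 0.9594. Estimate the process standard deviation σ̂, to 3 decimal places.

s̄ = (26.5 + 10.1 + 9.6 + 14.4 + 17.4 + 14.9 + 19.1 + 12.7 + 21.2 + 18.0) / 10 = 16.3900
σ̂ = s̄ / c₄ = 16.3900 / 0.9594 = 17.0836

17.084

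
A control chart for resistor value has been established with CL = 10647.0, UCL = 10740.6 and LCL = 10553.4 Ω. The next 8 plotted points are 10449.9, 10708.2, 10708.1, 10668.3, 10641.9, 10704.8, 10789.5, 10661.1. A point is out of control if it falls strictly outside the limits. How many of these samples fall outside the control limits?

Compare each point to [10553.4, 10740.6]: sample 1 = 10449.9 < LCL; sample 7 = 10789.5 > UCL.

2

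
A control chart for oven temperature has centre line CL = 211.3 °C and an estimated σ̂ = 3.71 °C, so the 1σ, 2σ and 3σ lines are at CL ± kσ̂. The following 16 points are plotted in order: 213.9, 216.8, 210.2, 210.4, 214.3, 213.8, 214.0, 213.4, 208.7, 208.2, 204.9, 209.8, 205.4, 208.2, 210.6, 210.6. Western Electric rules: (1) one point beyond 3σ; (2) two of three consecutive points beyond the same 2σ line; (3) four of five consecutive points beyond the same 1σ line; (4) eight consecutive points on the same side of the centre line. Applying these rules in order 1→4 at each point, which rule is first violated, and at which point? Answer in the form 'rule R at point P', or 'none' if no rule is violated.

Zone of each point (C = within 1σ̂, B = 1σ̂–2σ̂, A = 2σ̂–3σ̂, * = beyond 3σ̂; sign = side of CL): 1:+C, 2:+B, 3:-C, 4:-C, 5:+C, 6:+C, 7:+C, 8:+C, 9:-C, 10:-C, 11:-B, 12:-C, 13:-B, 14:-C, 15:-C, 16:-C
Rule 4 (eight consecutive points on the same side of the centre line) is satisfied at point 16.

rule 4 at point 16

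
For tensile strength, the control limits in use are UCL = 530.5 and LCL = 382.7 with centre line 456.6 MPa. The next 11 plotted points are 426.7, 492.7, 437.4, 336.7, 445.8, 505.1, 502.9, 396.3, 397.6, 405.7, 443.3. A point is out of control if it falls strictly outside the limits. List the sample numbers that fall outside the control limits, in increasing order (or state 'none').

Compare each point to [382.7, 530.5]: sample 4 = 336.7 < LCL.

4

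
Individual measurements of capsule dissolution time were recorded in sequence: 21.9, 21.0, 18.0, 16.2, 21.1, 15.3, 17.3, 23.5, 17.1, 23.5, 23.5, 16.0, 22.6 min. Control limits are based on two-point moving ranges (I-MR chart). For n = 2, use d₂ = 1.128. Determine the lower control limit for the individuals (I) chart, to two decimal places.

8.36

X̄ = (21.9 + 21.0 + 18.0 + 16.2 + 21.1 + 15.3 + 17.3 + 23.5 + 17.1 + 23.5 + 23.5 + 16.0 + 22.6) / 13 = 19.7692
Moving ranges: 0.9, 3.0, 1.8, 4.9, 5.8, 2.0, 6.2, 6.4, 6.4, 0.0, 7.5, 6.6; M̄R̄ = 51.5000 / 12 = 4.2917
LCL = X̄ − 3·M̄R̄/d₂ = 19.7692 − 3 × 4.2917 / 1.128 = 8.3552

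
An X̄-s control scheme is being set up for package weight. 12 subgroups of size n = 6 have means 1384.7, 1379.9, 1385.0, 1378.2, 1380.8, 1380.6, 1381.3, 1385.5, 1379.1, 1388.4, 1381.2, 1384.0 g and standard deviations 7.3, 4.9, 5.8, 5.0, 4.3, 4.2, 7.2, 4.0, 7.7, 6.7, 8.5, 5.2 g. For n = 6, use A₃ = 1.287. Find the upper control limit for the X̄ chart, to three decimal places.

X̄̄ = (1384.7 + 1379.9 + 1385.0 + 1378.2 + 1380.8 + 1380.6 + 1381.3 + 1385.5 + 1379.1 + 1388.4 + 1381.2 + 1384.0) / 12 = 1382.3917
s̄ = (7.3 + 4.9 + 5.8 + 5.0 + 4.3 + 4.2 + 7.2 + 4.0 + 7.7 + 6.7 + 8.5 + 5.2) / 12 = 5.9000
UCL = X̄̄ + A₃·s̄ = 1382.3917 + 1.287 × 5.9000 = 1389.9850

1389.985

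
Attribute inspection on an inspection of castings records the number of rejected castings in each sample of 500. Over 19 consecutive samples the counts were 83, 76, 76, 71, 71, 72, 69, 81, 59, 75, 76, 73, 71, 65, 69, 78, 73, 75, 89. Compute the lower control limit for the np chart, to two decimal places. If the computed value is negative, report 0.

p̄ = Σdᵢ / (k·n) = 1402 / (19 × 500) = 0.14758
LCL = np̄ − 3·√(np̄(1−p̄)) = 73.7895 − 3 × 7.9309 = 49.9967

50.00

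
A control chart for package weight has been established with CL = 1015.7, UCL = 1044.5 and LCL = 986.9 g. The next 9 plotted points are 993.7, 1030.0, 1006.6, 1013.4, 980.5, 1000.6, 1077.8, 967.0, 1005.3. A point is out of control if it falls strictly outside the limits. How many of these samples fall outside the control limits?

Compare each point to [986.9, 1044.5]: sample 5 = 980.5 < LCL; sample 7 = 1077.8 > UCL; sample 8 = 967.0 < LCL.

3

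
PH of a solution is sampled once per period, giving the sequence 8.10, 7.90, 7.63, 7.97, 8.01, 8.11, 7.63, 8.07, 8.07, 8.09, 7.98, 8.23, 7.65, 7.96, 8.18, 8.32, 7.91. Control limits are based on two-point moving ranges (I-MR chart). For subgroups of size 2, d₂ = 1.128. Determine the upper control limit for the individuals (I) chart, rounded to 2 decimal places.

8.64

X̄ = (8.10 + 7.90 + 7.63 + 7.97 + 8.01 + 8.11 + 7.63 + 8.07 + 8.07 + 8.09 + 7.98 + 8.23 + 7.65 + 7.96 + 8.18 + 8.32 + 7.91) / 17 = 7.9888
Moving ranges: 0.20, 0.27, 0.34, 0.04, 0.10, 0.48, 0.44, 0.00, 0.02, 0.11, 0.25, 0.58, 0.31, 0.22, 0.14, 0.41; M̄R̄ = 3.9100 / 16 = 0.2444
UCL = X̄ + 3·M̄R̄/d₂ = 7.9888 + 3 × 0.2444 / 1.128 = 8.6388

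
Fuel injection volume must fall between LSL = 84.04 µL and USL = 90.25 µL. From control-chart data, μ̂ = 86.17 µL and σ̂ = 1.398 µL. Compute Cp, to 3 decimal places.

Cp = (USL − LSL) / (6σ̂) = (90.25 − 84.04) / (6 × 1.398) = 6.2100 / 8.3880 = 0.7403

0.740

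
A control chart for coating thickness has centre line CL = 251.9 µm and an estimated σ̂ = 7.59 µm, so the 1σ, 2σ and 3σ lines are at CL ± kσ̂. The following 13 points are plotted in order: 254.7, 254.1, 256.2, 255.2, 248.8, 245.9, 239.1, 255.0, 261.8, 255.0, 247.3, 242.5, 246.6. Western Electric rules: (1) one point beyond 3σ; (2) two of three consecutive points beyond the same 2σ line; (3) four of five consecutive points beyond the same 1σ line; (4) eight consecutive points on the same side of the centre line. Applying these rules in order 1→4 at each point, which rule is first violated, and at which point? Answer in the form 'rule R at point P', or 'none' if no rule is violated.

none

Zone of each point (C = within 1σ̂, B = 1σ̂–2σ̂, A = 2σ̂–3σ̂, * = beyond 3σ̂; sign = side of CL): 1:+C, 2:+C, 3:+C, 4:+C, 5:-C, 6:-C, 7:-B, 8:+C, 9:+B, 10:+C, 11:-C, 12:-B, 13:-C
No rule fires across all 13 points.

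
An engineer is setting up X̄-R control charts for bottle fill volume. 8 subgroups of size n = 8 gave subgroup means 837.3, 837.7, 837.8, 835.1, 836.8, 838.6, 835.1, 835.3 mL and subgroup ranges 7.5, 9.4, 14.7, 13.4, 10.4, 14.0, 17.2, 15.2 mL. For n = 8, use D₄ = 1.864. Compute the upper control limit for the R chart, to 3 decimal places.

23.719

R̄ = (7.5 + 9.4 + 14.7 + 13.4 + 10.4 + 14.0 + 17.2 + 15.2) / 8 = 101.8000 / 8 = 12.7250
UCL_R = D₄·R̄ = 1.864 × 12.7250 = 23.7194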